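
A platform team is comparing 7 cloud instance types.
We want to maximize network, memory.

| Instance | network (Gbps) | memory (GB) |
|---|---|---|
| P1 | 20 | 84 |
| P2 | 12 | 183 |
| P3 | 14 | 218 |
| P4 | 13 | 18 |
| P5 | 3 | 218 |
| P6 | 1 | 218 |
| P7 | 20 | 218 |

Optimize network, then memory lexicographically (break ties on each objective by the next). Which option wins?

First maximize network: best is 20, kept {P1, P7}.
Then maximize memory: best is 218, kept {P7}.

P7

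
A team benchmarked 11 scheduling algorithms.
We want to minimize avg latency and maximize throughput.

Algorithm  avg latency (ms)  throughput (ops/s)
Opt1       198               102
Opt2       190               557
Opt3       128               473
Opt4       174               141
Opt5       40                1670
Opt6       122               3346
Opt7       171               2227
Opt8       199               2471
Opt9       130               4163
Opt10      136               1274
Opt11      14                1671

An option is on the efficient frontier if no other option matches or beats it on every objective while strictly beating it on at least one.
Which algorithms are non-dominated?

Opt6, Opt9, Opt11

Opt1: dominated by Opt2 (avg latency 190≤198, throughput 557≥102).
Opt2: dominated by Opt5 (avg latency 40≤190, throughput 1670≥557).
Opt3: dominated by Opt5 (avg latency 40≤128, throughput 1670≥473).
Opt4: dominated by Opt3 (avg latency 128≤174, throughput 473≥141).
Opt5: dominated by Opt11 (avg latency 14≤40, throughput 1671≥1670).
Opt6: not dominated.
Opt7: dominated by Opt6 (avg latency 122≤171, throughput 3346≥2227).
Opt8: dominated by Opt6 (avg latency 122≤199, throughput 3346≥2471).
Opt9: not dominated (best throughput).
Opt10: dominated by Opt5 (avg latency 40≤136, throughput 1670≥1274).
Opt11: not dominated (best avg latency).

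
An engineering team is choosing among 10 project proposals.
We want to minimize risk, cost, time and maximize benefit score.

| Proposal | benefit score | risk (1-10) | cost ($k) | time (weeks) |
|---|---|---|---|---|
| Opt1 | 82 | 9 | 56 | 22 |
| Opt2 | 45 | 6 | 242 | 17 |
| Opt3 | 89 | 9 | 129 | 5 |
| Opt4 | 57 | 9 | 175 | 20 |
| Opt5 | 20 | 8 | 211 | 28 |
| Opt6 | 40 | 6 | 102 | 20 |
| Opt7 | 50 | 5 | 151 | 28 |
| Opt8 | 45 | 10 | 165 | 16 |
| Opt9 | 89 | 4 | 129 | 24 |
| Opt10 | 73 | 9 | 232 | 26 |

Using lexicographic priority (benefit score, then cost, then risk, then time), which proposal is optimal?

Opt9

First maximize benefit score: best is 89, kept {Opt3, Opt9}.
Then minimize cost: best is 129, kept {Opt3, Opt9}.
Then minimize risk: best is 4, kept {Opt9}.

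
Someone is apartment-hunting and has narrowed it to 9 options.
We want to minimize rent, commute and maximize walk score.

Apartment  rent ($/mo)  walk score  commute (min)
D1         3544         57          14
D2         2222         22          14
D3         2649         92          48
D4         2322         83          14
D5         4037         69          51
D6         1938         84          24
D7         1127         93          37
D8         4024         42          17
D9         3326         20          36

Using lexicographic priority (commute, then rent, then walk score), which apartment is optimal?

D2

First minimize commute: best is 14, kept {D1, D2, D4}.
Then minimize rent: best is 2222, kept {D2}.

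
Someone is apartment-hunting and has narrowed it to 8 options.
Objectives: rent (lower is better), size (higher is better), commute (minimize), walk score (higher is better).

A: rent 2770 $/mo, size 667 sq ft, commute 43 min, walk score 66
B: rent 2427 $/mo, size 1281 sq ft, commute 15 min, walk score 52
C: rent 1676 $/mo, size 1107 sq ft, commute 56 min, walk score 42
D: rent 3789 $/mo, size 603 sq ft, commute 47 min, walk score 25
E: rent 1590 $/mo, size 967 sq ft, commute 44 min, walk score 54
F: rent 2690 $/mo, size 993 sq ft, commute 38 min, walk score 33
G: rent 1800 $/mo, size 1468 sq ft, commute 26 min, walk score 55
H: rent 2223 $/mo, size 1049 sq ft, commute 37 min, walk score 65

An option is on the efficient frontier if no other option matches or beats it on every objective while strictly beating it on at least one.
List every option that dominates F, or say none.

B: rent 2427≤2690, size 1281≥993, commute 15≤38, walk score 52≥33 — dominates F.
G: rent 1800≤2690, size 1468≥993, commute 26≤38, walk score 55≥33 — dominates F.
H: rent 2223≤2690, size 1049≥993, commute 37≤38, walk score 65≥33 — dominates F.
Others (A, C, D, E) are each worse than F on at least one objective.

B, G, H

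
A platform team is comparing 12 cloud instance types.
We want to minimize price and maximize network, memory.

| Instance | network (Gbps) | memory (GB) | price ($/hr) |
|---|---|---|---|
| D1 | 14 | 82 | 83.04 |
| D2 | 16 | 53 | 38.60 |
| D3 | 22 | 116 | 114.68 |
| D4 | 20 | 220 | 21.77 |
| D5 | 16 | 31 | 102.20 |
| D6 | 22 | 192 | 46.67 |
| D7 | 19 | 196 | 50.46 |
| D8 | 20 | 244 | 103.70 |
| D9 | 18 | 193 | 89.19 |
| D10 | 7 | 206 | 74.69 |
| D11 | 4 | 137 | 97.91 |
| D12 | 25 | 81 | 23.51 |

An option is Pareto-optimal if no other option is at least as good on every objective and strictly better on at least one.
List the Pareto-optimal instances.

D1: dominated by D4 (network 20≥14, memory 220≥82, price 21.77≤83.04).
D2: dominated by D4 (network 20≥16, memory 220≥53, price 21.77≤38.60).
D3: dominated by D6 (network 22≥22, memory 192≥116, price 46.67≤114.68).
D4: not dominated (best price).
D5: dominated by D2 (network 16≥16, memory 53≥31, price 38.60≤102.20).
D6: not dominated.
D7: dominated by D4 (network 20≥19, memory 220≥196, price 21.77≤50.46).
D8: not dominated (best memory).
D9: dominated by D4 (network 20≥18, memory 220≥193, price 21.77≤89.19).
D10: dominated by D4 (network 20≥7, memory 220≥206, price 21.77≤74.69).
D11: dominated by D4 (network 20≥4, memory 220≥137, price 21.77≤97.91).
D12: not dominated (best network).

D4, D6, D8, D12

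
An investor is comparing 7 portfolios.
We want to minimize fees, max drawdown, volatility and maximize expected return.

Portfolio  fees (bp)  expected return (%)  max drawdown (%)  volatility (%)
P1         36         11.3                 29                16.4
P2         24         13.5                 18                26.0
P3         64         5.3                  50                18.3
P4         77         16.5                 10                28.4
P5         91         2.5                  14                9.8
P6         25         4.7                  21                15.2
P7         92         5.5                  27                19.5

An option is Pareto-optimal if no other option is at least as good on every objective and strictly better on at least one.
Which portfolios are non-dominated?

P1, P2, P4, P5, P6, P7

P1: not dominated.
P2: not dominated (best fees).
P3: dominated by P1 (fees 36≤64, expected return 11.3≥5.3, max drawdown 29≤50, volatility 16.4≤18.3).
P4: not dominated (best expected return).
P5: not dominated (best volatility).
P6: not dominated.
P7: not dominated.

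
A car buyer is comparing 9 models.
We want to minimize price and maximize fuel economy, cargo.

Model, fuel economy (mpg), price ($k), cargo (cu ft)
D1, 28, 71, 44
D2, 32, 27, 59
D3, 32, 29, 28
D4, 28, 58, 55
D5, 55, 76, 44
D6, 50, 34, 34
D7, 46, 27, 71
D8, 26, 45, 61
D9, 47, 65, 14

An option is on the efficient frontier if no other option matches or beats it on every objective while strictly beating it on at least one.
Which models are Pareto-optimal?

D5, D6, D7

D1: dominated by D2 (fuel economy 32≥28, price 27≤71, cargo 59≥44).
D2: dominated by D7 (fuel economy 46≥32, price 27≤27, cargo 71≥59).
D3: dominated by D2 (fuel economy 32≥32, price 27≤29, cargo 59≥28).
D4: dominated by D2 (fuel economy 32≥28, price 27≤58, cargo 59≥55).
D5: not dominated (best fuel economy).
D6: not dominated.
D7: not dominated (best cargo).
D8: dominated by D7 (fuel economy 46≥26, price 27≤45, cargo 71≥61).
D9: dominated by D6 (fuel economy 50≥47, price 34≤65, cargo 34≥14).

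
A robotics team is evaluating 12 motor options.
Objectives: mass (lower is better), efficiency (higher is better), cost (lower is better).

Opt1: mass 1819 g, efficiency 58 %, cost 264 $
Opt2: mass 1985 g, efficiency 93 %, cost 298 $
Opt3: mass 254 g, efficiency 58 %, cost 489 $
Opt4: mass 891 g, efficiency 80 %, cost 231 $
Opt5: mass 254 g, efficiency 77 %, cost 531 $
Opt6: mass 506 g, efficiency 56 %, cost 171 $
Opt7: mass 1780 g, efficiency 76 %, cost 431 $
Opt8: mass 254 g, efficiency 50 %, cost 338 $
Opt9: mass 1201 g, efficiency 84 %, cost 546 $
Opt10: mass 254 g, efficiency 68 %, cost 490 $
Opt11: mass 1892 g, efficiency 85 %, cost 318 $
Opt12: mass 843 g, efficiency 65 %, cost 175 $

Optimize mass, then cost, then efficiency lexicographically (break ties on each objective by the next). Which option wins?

First minimize mass: best is 254, kept {Opt3, Opt5, Opt8, Opt10}.
Then minimize cost: best is 338, kept {Opt8}.

Opt8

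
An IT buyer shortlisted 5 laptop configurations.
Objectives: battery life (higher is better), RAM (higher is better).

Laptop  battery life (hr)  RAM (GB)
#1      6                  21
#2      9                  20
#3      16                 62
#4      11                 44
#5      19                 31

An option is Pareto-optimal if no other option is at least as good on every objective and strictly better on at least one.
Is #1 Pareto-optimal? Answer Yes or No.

No

#3 vs #1: battery life 16≥6, RAM 62≥21 — #3 is at least as good on every objective and strictly better on at least one, so #3 dominates #1.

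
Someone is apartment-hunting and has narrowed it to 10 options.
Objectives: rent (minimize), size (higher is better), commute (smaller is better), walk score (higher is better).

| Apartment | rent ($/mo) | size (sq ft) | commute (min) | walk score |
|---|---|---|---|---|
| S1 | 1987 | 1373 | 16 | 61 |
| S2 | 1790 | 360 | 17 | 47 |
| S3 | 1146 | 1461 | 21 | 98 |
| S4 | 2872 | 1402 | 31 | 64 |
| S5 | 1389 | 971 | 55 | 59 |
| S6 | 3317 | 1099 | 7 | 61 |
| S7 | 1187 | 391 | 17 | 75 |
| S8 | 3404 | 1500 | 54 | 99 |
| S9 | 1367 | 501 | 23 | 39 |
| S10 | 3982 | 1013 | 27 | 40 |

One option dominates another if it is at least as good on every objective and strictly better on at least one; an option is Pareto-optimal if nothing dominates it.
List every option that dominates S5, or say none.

S3: rent 1146≤1389, size 1461≥971, commute 21≤55, walk score 98≥59 — dominates S5.
Others (S1, S2, S4, S6, S7, S8, S9, S10) are each worse than S5 on at least one objective.

S3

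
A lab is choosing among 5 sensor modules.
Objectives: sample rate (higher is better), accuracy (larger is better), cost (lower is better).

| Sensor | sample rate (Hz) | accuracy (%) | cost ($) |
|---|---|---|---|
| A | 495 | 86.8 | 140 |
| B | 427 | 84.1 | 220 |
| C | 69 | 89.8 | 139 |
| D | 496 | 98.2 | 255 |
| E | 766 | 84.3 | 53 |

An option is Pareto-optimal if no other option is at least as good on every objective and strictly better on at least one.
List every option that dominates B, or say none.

A, E

A: sample rate 495≥427, accuracy 86.8≥84.1, cost 140≤220 — dominates B.
E: sample rate 766≥427, accuracy 84.3≥84.1, cost 53≤220 — dominates B.
Others (C, D) are each worse than B on at least one objective.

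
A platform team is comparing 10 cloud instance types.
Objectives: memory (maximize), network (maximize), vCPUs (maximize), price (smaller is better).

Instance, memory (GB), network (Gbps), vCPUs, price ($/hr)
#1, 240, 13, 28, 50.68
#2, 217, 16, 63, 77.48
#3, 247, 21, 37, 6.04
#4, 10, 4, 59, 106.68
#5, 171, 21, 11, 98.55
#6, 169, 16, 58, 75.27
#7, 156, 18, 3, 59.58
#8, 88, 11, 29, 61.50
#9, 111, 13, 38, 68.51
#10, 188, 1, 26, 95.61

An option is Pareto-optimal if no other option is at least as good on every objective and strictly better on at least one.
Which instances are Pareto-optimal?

#2, #3, #6, #9

#1: dominated by #3 (memory 247≥240, network 21≥13, vCPUs 37≥28, price 6.04≤50.68).
#2: not dominated (best vCPUs).
#3: not dominated (best memory).
#4: dominated by #2 (memory 217≥10, network 16≥4, vCPUs 63≥59, price 77.48≤106.68).
#5: dominated by #3 (memory 247≥171, network 21≥21, vCPUs 37≥11, price 6.04≤98.55).
#6: not dominated.
#7: dominated by #3 (memory 247≥156, network 21≥18, vCPUs 37≥3, price 6.04≤59.58).
#8: dominated by #3 (memory 247≥88, network 21≥11, vCPUs 37≥29, price 6.04≤61.50).
#9: not dominated.
#10: dominated by #1 (memory 240≥188, network 13≥1, vCPUs 28≥26, price 50.68≤95.61).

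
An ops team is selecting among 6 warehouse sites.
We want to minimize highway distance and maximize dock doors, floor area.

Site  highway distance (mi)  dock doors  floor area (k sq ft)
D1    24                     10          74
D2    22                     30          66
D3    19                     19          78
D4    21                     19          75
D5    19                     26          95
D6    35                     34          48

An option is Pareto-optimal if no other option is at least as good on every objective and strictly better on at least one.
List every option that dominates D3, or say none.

D5: highway distance 19≤19, dock doors 26≥19, floor area 95≥78 — dominates D3.
Others (D1, D2, D4, D6) are each worse than D3 on at least one objective.

D5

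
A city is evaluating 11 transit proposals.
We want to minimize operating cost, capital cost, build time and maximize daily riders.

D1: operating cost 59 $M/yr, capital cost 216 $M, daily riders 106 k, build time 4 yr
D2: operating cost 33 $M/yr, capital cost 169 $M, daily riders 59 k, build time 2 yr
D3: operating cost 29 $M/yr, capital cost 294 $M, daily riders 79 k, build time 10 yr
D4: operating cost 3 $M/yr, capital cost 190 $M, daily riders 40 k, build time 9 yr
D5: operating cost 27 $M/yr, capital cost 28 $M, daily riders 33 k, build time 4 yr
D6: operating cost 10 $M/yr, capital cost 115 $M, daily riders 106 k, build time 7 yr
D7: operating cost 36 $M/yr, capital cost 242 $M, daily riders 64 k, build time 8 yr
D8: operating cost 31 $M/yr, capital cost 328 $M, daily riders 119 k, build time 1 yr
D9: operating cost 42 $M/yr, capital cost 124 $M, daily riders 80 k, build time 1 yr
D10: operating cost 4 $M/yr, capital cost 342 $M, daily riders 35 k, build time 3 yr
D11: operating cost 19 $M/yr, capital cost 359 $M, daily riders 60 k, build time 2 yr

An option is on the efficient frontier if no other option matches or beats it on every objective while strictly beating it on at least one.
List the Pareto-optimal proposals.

D1, D2, D4, D5, D6, D8, D9, D10, D11

D1: not dominated.
D2: not dominated.
D3: dominated by D6 (operating cost 10≤29, capital cost 115≤294, daily riders 106≥79, build time 7≤10).
D4: not dominated (best operating cost).
D5: not dominated (best capital cost).
D6: not dominated.
D7: dominated by D6 (operating cost 10≤36, capital cost 115≤242, daily riders 106≥64, build time 7≤8).
D8: not dominated (best daily riders).
D9: not dominated.
D10: not dominated.
D11: not dominated.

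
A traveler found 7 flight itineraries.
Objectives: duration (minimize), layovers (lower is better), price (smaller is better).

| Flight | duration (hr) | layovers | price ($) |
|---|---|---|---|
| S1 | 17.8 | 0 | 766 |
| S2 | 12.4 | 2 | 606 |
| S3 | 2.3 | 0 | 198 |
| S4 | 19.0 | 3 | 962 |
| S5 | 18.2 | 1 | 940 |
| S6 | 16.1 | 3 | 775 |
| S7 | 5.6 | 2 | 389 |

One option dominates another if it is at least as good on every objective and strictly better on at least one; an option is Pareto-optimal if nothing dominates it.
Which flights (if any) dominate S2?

S3, S7

S3: duration 2.3≤12.4, layovers 0≤2, price 198≤606 — dominates S2.
S7: duration 5.6≤12.4, layovers 2≤2, price 389≤606 — dominates S2.
Others (S1, S4, S5, S6) are each worse than S2 on at least one objective.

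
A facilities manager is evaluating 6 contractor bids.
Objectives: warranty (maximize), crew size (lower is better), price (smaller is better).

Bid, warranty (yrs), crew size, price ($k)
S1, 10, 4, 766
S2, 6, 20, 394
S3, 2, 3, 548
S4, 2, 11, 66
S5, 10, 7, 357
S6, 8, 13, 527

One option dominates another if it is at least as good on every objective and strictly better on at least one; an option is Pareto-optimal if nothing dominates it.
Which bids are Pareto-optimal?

S1: not dominated.
S2: dominated by S5 (warranty 10≥6, crew size 7≤20, price 357≤394).
S3: not dominated (best crew size).
S4: not dominated (best price).
S5: not dominated.
S6: dominated by S5 (warranty 10≥8, crew size 7≤13, price 357≤527).

S1, S3, S4, S5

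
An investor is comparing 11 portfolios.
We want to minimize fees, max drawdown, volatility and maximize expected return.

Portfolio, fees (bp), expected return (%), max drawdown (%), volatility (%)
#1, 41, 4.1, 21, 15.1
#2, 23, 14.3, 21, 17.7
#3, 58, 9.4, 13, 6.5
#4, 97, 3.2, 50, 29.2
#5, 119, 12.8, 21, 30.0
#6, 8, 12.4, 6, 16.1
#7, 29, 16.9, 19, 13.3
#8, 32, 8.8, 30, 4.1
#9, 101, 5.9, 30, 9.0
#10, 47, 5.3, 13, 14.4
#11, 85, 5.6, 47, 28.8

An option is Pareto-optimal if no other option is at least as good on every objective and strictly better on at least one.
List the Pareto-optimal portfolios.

#2, #3, #6, #7, #8, #10

#1: dominated by #7 (fees 29≤41, expected return 16.9≥4.1, max drawdown 19≤21, volatility 13.3≤15.1).
#2: not dominated.
#3: not dominated.
#4: dominated by #1 (fees 41≤97, expected return 4.1≥3.2, max drawdown 21≤50, volatility 15.1≤29.2).
#5: dominated by #2 (fees 23≤119, expected return 14.3≥12.8, max drawdown 21≤21, volatility 17.7≤30.0).
#6: not dominated (best fees).
#7: not dominated (best expected return).
#8: not dominated (best volatility).
#9: dominated by #3 (fees 58≤101, expected return 9.4≥5.9, max drawdown 13≤30, volatility 6.5≤9.0).
#10: not dominated.
#11: dominated by #2 (fees 23≤85, expected return 14.3≥5.6, max drawdown 21≤47, volatility 17.7≤28.8).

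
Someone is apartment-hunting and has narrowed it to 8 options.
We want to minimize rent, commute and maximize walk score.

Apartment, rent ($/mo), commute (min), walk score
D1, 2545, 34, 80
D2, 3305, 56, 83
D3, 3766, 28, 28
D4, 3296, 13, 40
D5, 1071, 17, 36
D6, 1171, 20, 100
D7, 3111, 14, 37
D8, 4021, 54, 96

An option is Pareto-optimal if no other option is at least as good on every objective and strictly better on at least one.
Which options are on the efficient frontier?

D1: dominated by D6 (rent 1171≤2545, commute 20≤34, walk score 100≥80).
D2: dominated by D6 (rent 1171≤3305, commute 20≤56, walk score 100≥83).
D3: dominated by D4 (rent 3296≤3766, commute 13≤28, walk score 40≥28).
D4: not dominated (best commute).
D5: not dominated (best rent).
D6: not dominated (best walk score).
D7: not dominated.
D8: dominated by D6 (rent 1171≤4021, commute 20≤54, walk score 100≥96).

D4, D5, D6, D7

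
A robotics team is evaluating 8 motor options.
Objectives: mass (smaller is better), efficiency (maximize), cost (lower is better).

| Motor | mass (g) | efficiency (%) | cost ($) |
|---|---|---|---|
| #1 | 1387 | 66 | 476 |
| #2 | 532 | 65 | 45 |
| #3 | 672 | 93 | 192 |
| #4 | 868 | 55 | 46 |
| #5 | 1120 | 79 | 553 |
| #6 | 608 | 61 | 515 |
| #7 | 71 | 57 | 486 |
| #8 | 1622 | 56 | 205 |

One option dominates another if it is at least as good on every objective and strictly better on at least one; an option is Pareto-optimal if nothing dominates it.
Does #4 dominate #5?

No

#4 vs #5: #4 is worse on efficiency (55 vs 79), so it does not dominate #5.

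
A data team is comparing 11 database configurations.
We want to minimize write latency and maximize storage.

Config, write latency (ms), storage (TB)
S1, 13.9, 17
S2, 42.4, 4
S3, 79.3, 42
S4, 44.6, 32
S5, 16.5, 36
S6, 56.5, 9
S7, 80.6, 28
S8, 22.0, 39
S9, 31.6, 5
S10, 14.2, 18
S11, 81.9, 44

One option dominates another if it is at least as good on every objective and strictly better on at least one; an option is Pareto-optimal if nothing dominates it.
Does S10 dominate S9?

Yes

S10 vs S9: write latency 14.2≤31.6, storage 18≥5 — S10 is at least as good on every objective with at least one strict improvement.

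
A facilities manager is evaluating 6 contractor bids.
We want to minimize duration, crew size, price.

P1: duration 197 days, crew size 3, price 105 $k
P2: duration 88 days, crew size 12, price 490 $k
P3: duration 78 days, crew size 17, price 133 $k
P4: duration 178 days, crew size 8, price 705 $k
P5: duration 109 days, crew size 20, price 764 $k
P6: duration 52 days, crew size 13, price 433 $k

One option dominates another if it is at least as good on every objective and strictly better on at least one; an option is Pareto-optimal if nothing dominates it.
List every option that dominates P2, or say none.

none

P1: worse on duration (197 vs 88).
P3: worse on crew size (17 vs 12).
P4: worse on duration (178 vs 88).
P5: worse on duration (109 vs 88).
P6: worse on crew size (13 vs 12).
No option dominates P2.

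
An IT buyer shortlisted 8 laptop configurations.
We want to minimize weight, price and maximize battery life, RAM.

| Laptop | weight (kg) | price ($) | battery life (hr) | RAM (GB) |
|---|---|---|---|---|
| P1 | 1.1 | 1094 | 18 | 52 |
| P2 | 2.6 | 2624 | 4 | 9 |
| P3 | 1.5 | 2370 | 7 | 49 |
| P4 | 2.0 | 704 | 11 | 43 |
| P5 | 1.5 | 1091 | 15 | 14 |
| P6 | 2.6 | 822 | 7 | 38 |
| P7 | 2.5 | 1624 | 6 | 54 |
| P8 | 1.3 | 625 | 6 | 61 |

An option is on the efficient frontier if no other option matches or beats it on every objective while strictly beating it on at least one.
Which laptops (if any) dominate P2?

P1, P3, P4, P5, P6, P7, P8

P1: weight 1.1≤2.6, price 1094≤2624, battery life 18≥4, RAM 52≥9 — dominates P2.
P3: weight 1.5≤2.6, price 2370≤2624, battery life 7≥4, RAM 49≥9 — dominates P2.
P4: weight 2.0≤2.6, price 704≤2624, battery life 11≥4, RAM 43≥9 — dominates P2.
P5: weight 1.5≤2.6, price 1091≤2624, battery life 15≥4, RAM 14≥9 — dominates P2.
P6: weight 2.6≤2.6, price 822≤2624, battery life 7≥4, RAM 38≥9 — dominates P2.
P7: weight 2.5≤2.6, price 1624≤2624, battery life 6≥4, RAM 54≥9 — dominates P2.
P8: weight 1.3≤2.6, price 625≤2624, battery life 6≥4, RAM 61≥9 — dominates P2.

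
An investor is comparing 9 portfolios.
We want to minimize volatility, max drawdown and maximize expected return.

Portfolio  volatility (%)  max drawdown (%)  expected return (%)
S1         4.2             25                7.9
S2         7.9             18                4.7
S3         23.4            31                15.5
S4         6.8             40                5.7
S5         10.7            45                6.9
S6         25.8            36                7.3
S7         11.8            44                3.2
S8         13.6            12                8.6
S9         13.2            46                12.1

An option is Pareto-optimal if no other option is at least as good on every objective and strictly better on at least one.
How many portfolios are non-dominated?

S1: not dominated (best volatility).
S2: not dominated.
S3: not dominated (best expected return).
S4: dominated by S1 (volatility 4.2≤6.8, max drawdown 25≤40, expected return 7.9≥5.7).
S5: dominated by S1 (volatility 4.2≤10.7, max drawdown 25≤45, expected return 7.9≥6.9).
S6: dominated by S1 (volatility 4.2≤25.8, max drawdown 25≤36, expected return 7.9≥7.3).
S7: dominated by S1 (volatility 4.2≤11.8, max drawdown 25≤44, expected return 7.9≥3.2).
S8: not dominated (best max drawdown).
S9: not dominated.
Pareto-optimal: S1, S2, S3, S8, S9 → 5.

5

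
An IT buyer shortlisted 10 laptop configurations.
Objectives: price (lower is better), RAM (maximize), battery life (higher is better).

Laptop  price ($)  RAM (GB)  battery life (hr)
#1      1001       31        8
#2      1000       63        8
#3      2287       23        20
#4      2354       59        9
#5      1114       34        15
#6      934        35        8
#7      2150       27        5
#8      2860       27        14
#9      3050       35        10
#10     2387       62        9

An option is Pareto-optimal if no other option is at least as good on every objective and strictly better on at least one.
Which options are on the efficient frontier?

#2, #3, #4, #5, #6, #9, #10

#1: dominated by #2 (price 1000≤1001, RAM 63≥31, battery life 8≥8).
#2: not dominated (best RAM).
#3: not dominated (best battery life).
#4: not dominated.
#5: not dominated.
#6: not dominated (best price).
#7: dominated by #1 (price 1001≤2150, RAM 31≥27, battery life 8≥5).
#8: dominated by #5 (price 1114≤2860, RAM 34≥27, battery life 15≥14).
#9: not dominated.
#10: not dominated.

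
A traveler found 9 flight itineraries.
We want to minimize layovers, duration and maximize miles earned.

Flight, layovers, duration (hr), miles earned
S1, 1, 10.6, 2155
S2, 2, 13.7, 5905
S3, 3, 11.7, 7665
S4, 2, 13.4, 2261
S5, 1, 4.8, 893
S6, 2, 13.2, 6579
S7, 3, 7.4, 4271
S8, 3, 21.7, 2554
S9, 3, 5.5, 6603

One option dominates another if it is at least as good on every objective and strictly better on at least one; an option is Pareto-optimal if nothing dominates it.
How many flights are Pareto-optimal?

S1: not dominated.
S2: dominated by S6 (layovers 2≤2, duration 13.2≤13.7, miles earned 6579≥5905).
S3: not dominated (best miles earned).
S4: dominated by S6 (layovers 2≤2, duration 13.2≤13.4, miles earned 6579≥2261).
S5: not dominated (best duration).
S6: not dominated.
S7: dominated by S9 (layovers 3≤3, duration 5.5≤7.4, miles earned 6603≥4271).
S8: dominated by S2 (layovers 2≤3, duration 13.7≤21.7, miles earned 5905≥2554).
S9: not dominated.
Pareto-optimal: S1, S3, S5, S6, S9 → 5.

5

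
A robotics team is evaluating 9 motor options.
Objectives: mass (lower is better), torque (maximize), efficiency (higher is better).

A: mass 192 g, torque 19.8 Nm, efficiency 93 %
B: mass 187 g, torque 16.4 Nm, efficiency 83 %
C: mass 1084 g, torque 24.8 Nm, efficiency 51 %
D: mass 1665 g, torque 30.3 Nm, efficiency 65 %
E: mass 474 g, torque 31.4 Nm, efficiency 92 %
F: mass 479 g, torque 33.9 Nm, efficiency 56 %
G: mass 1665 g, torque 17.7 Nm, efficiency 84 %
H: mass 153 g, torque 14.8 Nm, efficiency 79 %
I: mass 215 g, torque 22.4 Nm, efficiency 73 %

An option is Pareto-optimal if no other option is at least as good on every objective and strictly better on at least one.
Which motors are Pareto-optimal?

A, B, E, F, H, I

A: not dominated (best efficiency).
B: not dominated.
C: dominated by E (mass 474≤1084, torque 31.4≥24.8, efficiency 92≥51).
D: dominated by E (mass 474≤1665, torque 31.4≥30.3, efficiency 92≥65).
E: not dominated.
F: not dominated (best torque).
G: dominated by A (mass 192≤1665, torque 19.8≥17.7, efficiency 93≥84).
H: not dominated (best mass).
I: not dominated.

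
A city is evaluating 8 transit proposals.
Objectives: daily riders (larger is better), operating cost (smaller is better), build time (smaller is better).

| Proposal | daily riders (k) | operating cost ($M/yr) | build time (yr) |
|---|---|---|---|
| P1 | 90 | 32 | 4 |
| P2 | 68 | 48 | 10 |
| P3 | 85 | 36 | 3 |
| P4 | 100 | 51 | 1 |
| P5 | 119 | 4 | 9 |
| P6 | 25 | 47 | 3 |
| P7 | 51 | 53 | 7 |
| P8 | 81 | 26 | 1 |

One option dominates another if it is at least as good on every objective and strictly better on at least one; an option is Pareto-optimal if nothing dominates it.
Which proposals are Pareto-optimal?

P1: not dominated.
P2: dominated by P1 (daily riders 90≥68, operating cost 32≤48, build time 4≤10).
P3: not dominated.
P4: not dominated.
P5: not dominated (best daily riders).
P6: dominated by P3 (daily riders 85≥25, operating cost 36≤47, build time 3≤3).
P7: dominated by P1 (daily riders 90≥51, operating cost 32≤53, build time 4≤7).
P8: not dominated.

P1, P3, P4, P5, P8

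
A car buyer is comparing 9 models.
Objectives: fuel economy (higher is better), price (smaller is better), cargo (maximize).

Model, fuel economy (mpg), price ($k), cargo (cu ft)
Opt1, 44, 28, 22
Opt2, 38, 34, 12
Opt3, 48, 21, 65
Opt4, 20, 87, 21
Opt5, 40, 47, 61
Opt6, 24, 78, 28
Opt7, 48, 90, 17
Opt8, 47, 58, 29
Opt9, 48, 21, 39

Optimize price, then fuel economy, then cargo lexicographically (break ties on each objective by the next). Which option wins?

First minimize price: best is 21, kept {Opt3, Opt9}.
Then maximize fuel economy: best is 48, kept {Opt3, Opt9}.
Then maximize cargo: best is 65, kept {Opt3}.

Opt3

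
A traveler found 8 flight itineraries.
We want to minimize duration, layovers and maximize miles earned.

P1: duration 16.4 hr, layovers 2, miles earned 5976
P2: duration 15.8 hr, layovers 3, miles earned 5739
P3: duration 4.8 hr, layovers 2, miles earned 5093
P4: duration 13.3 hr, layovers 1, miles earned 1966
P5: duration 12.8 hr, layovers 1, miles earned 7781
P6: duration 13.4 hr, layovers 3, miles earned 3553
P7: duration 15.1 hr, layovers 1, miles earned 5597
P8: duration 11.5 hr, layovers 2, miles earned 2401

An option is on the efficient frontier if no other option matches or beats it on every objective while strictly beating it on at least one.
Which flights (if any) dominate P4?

P5: duration 12.8≤13.3, layovers 1≤1, miles earned 7781≥1966 — dominates P4.
Others (P1, P2, P3, P6, P7, P8) are each worse than P4 on at least one objective.

P5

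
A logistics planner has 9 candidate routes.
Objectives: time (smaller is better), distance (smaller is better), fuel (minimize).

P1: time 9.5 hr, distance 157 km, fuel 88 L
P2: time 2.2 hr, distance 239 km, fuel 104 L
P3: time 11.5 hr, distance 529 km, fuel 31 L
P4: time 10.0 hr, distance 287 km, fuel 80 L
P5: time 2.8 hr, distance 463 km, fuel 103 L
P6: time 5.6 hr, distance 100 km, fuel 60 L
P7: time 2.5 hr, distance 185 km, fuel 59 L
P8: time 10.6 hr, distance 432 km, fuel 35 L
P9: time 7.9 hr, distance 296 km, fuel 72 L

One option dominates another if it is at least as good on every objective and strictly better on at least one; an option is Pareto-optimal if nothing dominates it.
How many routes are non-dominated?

P1: dominated by P6 (time 5.6≤9.5, distance 100≤157, fuel 60≤88).
P2: not dominated (best time).
P3: not dominated (best fuel).
P4: dominated by P6 (time 5.6≤10.0, distance 100≤287, fuel 60≤80).
P5: dominated by P7 (time 2.5≤2.8, distance 185≤463, fuel 59≤103).
P6: not dominated (best distance).
P7: not dominated.
P8: not dominated.
P9: dominated by P6 (time 5.6≤7.9, distance 100≤296, fuel 60≤72).
Pareto-optimal: P2, P3, P6, P7, P8 → 5.

5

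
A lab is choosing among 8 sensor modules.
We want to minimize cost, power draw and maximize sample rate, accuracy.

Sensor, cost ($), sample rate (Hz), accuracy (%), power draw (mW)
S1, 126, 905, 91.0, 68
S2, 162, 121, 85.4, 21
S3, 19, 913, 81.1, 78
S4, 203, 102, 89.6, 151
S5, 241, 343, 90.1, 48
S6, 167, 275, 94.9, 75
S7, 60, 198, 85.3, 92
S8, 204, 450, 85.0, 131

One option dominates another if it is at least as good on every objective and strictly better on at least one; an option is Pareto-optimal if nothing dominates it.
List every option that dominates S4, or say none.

S1: cost 126≤203, sample rate 905≥102, accuracy 91.0≥89.6, power draw 68≤151 — dominates S4.
S6: cost 167≤203, sample rate 275≥102, accuracy 94.9≥89.6, power draw 75≤151 — dominates S4.
Others (S2, S3, S5, S7, S8) are each worse than S4 on at least one objective.

S1, S6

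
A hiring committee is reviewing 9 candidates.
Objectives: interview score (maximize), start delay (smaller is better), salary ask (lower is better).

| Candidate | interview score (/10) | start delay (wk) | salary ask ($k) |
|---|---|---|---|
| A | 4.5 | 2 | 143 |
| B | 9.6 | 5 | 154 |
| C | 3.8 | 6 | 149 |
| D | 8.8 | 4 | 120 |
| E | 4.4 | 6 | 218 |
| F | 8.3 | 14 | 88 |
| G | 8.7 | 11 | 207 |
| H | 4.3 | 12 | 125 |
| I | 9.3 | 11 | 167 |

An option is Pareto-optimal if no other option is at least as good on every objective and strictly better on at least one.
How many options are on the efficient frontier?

A: not dominated (best start delay).
B: not dominated (best interview score).
C: dominated by A (interview score 4.5≥3.8, start delay 2≤6, salary ask 143≤149).
D: not dominated.
E: dominated by A (interview score 4.5≥4.4, start delay 2≤6, salary ask 143≤218).
F: not dominated (best salary ask).
G: dominated by B (interview score 9.6≥8.7, start delay 5≤11, salary ask 154≤207).
H: dominated by D (interview score 8.8≥4.3, start delay 4≤12, salary ask 120≤125).
I: dominated by B (interview score 9.6≥9.3, start delay 5≤11, salary ask 154≤167).
Pareto-optimal: A, B, D, F → 4.

4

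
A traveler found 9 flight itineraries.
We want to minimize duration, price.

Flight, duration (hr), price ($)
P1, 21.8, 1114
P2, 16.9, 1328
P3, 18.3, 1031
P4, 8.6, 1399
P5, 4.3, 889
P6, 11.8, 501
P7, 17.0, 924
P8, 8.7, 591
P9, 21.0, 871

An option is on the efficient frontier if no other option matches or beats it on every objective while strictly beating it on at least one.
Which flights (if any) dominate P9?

P6, P8

P6: duration 11.8≤21.0, price 501≤871 — dominates P9.
P8: duration 8.7≤21.0, price 591≤871 — dominates P9.
Others (P1, P2, P3, P4, P5, P7) are each worse than P9 on at least one objective.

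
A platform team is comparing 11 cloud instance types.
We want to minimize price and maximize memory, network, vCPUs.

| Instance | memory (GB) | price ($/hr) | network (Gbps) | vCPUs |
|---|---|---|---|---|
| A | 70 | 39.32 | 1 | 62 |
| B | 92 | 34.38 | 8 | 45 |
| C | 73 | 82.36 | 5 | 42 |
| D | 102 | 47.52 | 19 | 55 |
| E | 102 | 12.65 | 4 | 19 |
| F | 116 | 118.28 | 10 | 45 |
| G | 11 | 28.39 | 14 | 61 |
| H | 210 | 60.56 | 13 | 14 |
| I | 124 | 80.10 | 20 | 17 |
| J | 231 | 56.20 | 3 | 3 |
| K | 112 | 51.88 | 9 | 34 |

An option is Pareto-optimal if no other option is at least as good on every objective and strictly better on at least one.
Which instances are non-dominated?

A: not dominated (best vCPUs).
B: not dominated.
C: dominated by B (memory 92≥73, price 34.38≤82.36, network 8≥5, vCPUs 45≥42).
D: not dominated.
E: not dominated (best price).
F: not dominated.
G: not dominated.
H: not dominated.
I: not dominated (best network).
J: not dominated (best memory).
K: not dominated.

A, B, D, E, F, G, H, I, J, K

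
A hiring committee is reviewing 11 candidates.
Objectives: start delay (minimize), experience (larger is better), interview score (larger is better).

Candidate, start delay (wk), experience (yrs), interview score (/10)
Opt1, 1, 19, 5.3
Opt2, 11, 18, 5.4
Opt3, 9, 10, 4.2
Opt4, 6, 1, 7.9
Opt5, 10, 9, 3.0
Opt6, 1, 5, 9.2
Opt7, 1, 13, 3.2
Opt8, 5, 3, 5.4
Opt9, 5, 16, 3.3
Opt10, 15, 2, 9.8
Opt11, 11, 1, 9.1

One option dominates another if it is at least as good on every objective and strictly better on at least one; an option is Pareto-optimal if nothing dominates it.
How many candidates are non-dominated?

Opt1: not dominated (best experience).
Opt2: not dominated.
Opt3: dominated by Opt1 (start delay 1≤9, experience 19≥10, interview score 5.3≥4.2).
Opt4: dominated by Opt6 (start delay 1≤6, experience 5≥1, interview score 9.2≥7.9).
Opt5: dominated by Opt1 (start delay 1≤10, experience 19≥9, interview score 5.3≥3.0).
Opt6: not dominated.
Opt7: dominated by Opt1 (start delay 1≤1, experience 19≥13, interview score 5.3≥3.2).
Opt8: dominated by Opt6 (start delay 1≤5, experience 5≥3, interview score 9.2≥5.4).
Opt9: dominated by Opt1 (start delay 1≤5, experience 19≥16, interview score 5.3≥3.3).
Opt10: not dominated (best interview score).
Opt11: dominated by Opt6 (start delay 1≤11, experience 5≥1, interview score 9.2≥9.1).
Pareto-optimal: Opt1, Opt2, Opt6, Opt10 → 4.

4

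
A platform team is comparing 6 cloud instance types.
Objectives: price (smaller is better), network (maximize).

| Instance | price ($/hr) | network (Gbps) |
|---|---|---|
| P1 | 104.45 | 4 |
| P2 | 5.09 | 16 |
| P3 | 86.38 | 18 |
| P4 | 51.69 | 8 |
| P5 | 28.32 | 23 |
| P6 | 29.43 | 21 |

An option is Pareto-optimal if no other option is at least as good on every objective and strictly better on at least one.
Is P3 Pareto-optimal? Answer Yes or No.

No

P5 vs P3: price 28.32≤86.38, network 23≥18 — P5 is at least as good on every objective and strictly better on at least one, so P5 dominates P3.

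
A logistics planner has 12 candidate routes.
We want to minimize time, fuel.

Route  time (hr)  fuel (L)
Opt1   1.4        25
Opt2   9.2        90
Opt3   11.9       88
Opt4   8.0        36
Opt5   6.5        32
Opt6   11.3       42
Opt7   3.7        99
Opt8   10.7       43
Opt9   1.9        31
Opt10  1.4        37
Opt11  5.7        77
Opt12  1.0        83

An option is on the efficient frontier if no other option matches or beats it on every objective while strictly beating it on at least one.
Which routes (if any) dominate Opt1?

none

Opt2: worse on time (9.2 vs 1.4).
Opt3: worse on time (11.9 vs 1.4).
Opt4: worse on time (8.0 vs 1.4).
Opt5: worse on time (6.5 vs 1.4).
Opt6: worse on time (11.3 vs 1.4).
Opt7: worse on time (3.7 vs 1.4).
Opt8: worse on time (10.7 vs 1.4).
Opt9: worse on time (1.9 vs 1.4).
Opt10: worse on fuel (37 vs 25).
Opt11: worse on time (5.7 vs 1.4).
Opt12: worse on fuel (83 vs 25).
No option dominates Opt1.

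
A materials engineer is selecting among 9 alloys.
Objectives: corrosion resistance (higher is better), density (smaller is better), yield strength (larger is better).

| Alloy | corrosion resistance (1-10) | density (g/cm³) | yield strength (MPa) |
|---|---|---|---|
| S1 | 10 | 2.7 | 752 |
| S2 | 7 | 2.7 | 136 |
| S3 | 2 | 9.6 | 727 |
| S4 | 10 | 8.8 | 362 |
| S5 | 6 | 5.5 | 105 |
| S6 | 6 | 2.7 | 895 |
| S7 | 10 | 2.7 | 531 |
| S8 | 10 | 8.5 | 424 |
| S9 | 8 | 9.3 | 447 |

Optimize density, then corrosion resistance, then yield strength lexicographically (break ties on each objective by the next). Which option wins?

S1

First minimize density: best is 2.7, kept {S1, S2, S6, S7}.
Then maximize corrosion resistance: best is 10, kept {S1, S7}.
Then maximize yield strength: best is 752, kept {S1}.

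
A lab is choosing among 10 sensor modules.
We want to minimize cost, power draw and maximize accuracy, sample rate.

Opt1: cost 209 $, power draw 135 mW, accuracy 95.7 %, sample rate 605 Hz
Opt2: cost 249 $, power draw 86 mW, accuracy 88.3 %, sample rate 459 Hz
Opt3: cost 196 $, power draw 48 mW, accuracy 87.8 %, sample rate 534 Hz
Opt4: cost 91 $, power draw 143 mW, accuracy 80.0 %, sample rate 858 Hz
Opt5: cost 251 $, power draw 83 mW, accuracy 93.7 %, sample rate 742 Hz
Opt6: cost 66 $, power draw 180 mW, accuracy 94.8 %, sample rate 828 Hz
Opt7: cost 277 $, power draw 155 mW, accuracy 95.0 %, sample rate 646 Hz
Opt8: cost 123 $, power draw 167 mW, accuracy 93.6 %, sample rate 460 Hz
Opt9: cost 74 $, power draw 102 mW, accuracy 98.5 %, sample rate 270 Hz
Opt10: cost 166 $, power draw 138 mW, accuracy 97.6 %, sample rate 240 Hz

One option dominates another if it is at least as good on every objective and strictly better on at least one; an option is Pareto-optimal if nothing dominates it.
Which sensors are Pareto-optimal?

Opt1, Opt2, Opt3, Opt4, Opt5, Opt6, Opt7, Opt8, Opt9

Opt1: not dominated.
Opt2: not dominated.
Opt3: not dominated (best power draw).
Opt4: not dominated (best sample rate).
Opt5: not dominated.
Opt6: not dominated (best cost).
Opt7: not dominated.
Opt8: not dominated.
Opt9: not dominated (best accuracy).
Opt10: dominated by Opt9 (cost 74≤166, power draw 102≤138, accuracy 98.5≥97.6, sample rate 270≥240).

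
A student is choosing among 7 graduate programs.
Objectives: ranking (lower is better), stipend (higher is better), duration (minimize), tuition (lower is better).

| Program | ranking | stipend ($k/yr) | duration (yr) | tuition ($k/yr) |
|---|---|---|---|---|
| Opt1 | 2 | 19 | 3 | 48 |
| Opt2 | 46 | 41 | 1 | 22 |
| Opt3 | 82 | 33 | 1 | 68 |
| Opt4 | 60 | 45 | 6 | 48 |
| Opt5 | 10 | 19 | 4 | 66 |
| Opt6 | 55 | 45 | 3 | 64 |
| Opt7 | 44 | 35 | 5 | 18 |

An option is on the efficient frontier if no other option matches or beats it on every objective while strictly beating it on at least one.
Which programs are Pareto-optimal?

Opt1: not dominated (best ranking).
Opt2: not dominated.
Opt3: dominated by Opt2 (ranking 46≤82, stipend 41≥33, duration 1≤1, tuition 22≤68).
Opt4: not dominated.
Opt5: dominated by Opt1 (ranking 2≤10, stipend 19≥19, duration 3≤4, tuition 48≤66).
Opt6: not dominated.
Opt7: not dominated (best tuition).

Opt1, Opt2, Opt4, Opt6, Opt7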